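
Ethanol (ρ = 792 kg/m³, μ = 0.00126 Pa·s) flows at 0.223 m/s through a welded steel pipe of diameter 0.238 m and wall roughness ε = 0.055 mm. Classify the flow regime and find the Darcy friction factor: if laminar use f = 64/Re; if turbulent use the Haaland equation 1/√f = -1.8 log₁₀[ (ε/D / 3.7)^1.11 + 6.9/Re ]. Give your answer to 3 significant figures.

f ≈ 0.0233

Re = ρVD/μ = 792·0.223·0.238/0.00126 = 3.336e+04.
Re > 4000 → turbulent. ε/D = 5.5e-05/0.238 = 0.000231; Haaland: 1/√f = -1.8 log₁₀[2.15e-05 + 0.000207] = 6.554, so f = 0.02328.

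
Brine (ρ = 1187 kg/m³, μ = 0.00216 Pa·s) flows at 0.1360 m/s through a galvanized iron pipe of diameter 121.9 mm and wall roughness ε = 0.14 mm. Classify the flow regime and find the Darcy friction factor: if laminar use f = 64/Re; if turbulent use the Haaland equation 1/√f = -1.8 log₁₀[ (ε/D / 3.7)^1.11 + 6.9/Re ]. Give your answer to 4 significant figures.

Re = ρVD/μ = 1187·0.136·0.1219/0.00216 = 9110.
Re > 4000 → turbulent. ε/D = 0.00014/0.1219 = 0.00115; Haaland: 1/√f = -1.8 log₁₀[0.000128 + 0.000757] = 5.495, so f = 0.03311.

f ≈ 0.03311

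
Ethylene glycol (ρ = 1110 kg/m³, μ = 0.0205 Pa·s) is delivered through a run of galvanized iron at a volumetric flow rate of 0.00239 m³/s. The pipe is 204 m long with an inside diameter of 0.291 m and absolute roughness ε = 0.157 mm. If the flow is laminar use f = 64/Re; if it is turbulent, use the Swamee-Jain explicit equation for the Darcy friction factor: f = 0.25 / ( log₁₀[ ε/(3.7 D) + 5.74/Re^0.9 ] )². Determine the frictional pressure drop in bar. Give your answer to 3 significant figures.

Cross-sectional area A = πD²/4 = π(0.291)²/4 = 0.06651 m²; mean velocity V = Q/A = 0.00239/0.06651 = 0.03594 m/s.
Reynolds number Re = ρVD/μ = 1110 · 0.03594 · 0.291 / 0.0205 = 566.2.
Re < 2300 → laminar flow, so f = 64/Re = 64/566.2 = 0.113 (the turbulent correlation is not needed).
Darcy-Weisbach: ΔP = f(L/D)(ρV²/2) = 0.113·(204/0.291)·(1110·0.03594²/2) = 0.113·701·0.7167 = 56.79 Pa.
ΔP = 56.79 Pa = 5.68×10^-4 bar.

ΔP ≈ 5.68×10^-4 bar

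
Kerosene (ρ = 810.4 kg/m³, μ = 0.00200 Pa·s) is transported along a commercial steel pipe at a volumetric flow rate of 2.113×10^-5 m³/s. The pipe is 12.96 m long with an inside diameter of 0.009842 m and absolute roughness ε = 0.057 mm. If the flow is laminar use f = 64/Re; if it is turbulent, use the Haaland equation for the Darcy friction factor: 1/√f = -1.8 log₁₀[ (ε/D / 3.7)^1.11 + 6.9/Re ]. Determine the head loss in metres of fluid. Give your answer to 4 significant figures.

Cross-sectional area A = πD²/4 = π(0.009842)²/4 = 7.608e-05 m²; mean velocity V = Q/A = 2.113e-05/7.608e-05 = 0.2777 m/s.
Reynolds number Re = ρVD/μ = 810.4 · 0.2777 · 0.009842 / 0.002 = 1108.
Re < 2300 → laminar flow, so f = 64/Re = 64/1108 = 0.05778 (the turbulent correlation is not needed).
Darcy-Weisbach: ΔP = f(L/D)(ρV²/2) = 0.05778·(12.96/0.009842)·(810.4·0.2777²/2) = 0.05778·1317·31.26 = 2378 Pa.
Head loss h_f = ΔP/(ρg) = 2378/(810.4·9.81) = 0.2992 m.

h_f ≈ 0.2992 m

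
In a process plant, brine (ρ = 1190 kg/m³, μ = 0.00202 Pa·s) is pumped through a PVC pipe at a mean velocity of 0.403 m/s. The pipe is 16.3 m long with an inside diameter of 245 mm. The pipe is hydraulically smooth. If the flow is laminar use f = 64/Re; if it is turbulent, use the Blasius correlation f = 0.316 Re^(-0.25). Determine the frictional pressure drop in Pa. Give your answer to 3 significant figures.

ΔP ≈ 131 Pa

Reynolds number Re = ρVD/μ = 1190 · 0.403 · 0.245 / 0.00202 = 5.817e+04.
Re > 4000 → turbulent. Smooth-pipe (Blasius): f = 0.316 Re^(-0.25) = 0.316/(5.817e+04)^0.25 = 0.02035.
Darcy-Weisbach: ΔP = f(L/D)(ρV²/2) = 0.02035·(16.3/0.245)·(1190·0.403²/2) = 0.02035·66.53·96.63 = 130.8 Pa.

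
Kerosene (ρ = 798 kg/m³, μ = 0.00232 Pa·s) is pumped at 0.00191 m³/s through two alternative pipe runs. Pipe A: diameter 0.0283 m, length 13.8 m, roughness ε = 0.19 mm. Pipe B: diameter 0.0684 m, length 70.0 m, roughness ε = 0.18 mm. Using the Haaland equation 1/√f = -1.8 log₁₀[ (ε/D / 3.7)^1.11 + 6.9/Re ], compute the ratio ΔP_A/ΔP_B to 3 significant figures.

Pipe A: V = Q/A = 0.00191/0.000629 = 3.036 m/s; Re = 2.956e+04; ε/D = 0.00671; Haaland → f = 0.03563; ΔP_A = f(L/D)(ρV²/2) = 6.392e+04 Pa.
Pipe B: V = Q/A = 0.00191/0.003675 = 0.5198 m/s; Re = 1.223e+04; ε/D = 0.00263; Haaland → f = 0.03311; ΔP_B = f(L/D)(ρV²/2) = 3653 Pa.
ΔP_A/ΔP_B = 6.392e+04/3653 = 17.5.

ΔP_A/ΔP_B ≈ 17.5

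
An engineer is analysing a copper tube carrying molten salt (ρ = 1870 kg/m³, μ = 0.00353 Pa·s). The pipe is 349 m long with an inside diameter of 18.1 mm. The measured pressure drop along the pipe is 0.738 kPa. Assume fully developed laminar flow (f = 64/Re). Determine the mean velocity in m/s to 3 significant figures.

V ≈ 0.00613 m/s

For laminar flow, f = 64/Re with Re = ρVD/μ, so Darcy-Weisbach reduces to ΔP = 32μLV/D². Solving for V: V = ΔP·D²/(32μL) = 738·(0.0181)²/(32·0.00353·349) = 0.006133 m/s.
Check: Re = ρVD/μ = 1870·0.006133·0.0181/0.00353 = 58.8 < 2300, so the laminar assumption holds.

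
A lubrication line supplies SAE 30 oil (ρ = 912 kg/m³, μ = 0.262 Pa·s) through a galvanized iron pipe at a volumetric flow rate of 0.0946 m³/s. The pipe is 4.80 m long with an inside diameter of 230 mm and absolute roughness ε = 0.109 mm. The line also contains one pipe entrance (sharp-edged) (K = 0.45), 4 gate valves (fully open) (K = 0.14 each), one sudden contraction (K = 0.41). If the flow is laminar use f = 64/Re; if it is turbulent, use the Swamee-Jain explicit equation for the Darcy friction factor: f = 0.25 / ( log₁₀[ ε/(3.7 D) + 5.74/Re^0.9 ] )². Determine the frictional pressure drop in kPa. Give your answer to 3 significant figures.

Cross-sectional area A = πD²/4 = π(0.23)²/4 = 0.04155 m²; mean velocity V = Q/A = 0.0946/0.04155 = 2.277 m/s.
Reynolds number Re = ρVD/μ = 912 · 2.277 · 0.23 / 0.262 = 1823.
Re < 2300 → laminar flow, so f = 64/Re = 64/1823 = 0.03511 (the turbulent correlation is not needed).
Total minor-loss coefficient ΣK = 1·0.45 + 4·0.14 + 1·0.41 = 1.42.
ΔP = [f·L/D + ΣK]·(ρV²/2) = [0.03511·4.8/0.23 + 1.42]·(912·2.277²/2) = [0.7327 + 1.42]·2364 = 5089 Pa.
ΔP = 5089 Pa = 5.09 kPa.

ΔP ≈ 5.09 kPa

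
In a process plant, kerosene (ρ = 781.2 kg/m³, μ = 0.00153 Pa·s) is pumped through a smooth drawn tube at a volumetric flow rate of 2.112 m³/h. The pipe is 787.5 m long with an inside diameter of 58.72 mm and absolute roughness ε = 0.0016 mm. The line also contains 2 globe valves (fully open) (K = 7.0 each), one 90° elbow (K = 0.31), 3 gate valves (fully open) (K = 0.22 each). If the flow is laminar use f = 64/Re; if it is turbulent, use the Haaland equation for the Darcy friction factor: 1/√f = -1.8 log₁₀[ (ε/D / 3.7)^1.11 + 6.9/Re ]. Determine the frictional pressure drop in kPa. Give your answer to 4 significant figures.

Q = 2.112 m³/h = 2.112/3600 = 0.0005867 m³/s.
Cross-sectional area A = πD²/4 = π(0.05872)²/4 = 0.002708 m²; mean velocity V = Q/A = 0.0005867/0.002708 = 0.2166 m/s.
Reynolds number Re = ρVD/μ = 781.2 · 0.2166 · 0.05872 / 0.00153 = 6495.
Re > 4000 → turbulent. Relative roughness ε/D = 1.6e-06/0.05872 = 2.72e-05. Haaland: 1/√f = -1.8 log₁₀[(2.72e-05/3.7)^1.11 + 6.9/6495] = -1.8 log₁₀[2.01e-06 + 0.00106] = 5.351, so f = 0.03492.
Total minor-loss coefficient ΣK = 2·7 + 1·0.31 + 3·0.22 = 15.
ΔP = [f·L/D + ΣK]·(ρV²/2) = [0.03492·787.5/0.05872 + 15]·(781.2·0.2166²/2) = [468.3 + 15]·18.33 = 8860 Pa.
ΔP = 8860 Pa = 8.860 kPa.

ΔP ≈ 8.860 kPa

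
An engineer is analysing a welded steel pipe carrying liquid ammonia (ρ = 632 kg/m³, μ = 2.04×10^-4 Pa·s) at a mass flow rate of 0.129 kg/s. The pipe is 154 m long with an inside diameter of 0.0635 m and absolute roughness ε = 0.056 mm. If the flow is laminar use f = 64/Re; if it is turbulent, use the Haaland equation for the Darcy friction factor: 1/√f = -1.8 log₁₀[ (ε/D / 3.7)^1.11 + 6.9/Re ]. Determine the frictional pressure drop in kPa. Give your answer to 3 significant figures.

ΔP ≈ 0.0963 kPa

A = πD²/4 = π(0.0635)²/4 = 0.003167 m²; mean velocity V = ṁ/(ρA) = 0.129/(632 · 0.003167) = 0.06445 m/s.
Reynolds number Re = ρVD/μ = 632 · 0.06445 · 0.0635 / 0.000204 = 1.268e+04.
Re > 4000 → turbulent. Relative roughness ε/D = 5.6e-05/0.0635 = 0.000882. Haaland: 1/√f = -1.8 log₁₀[(0.000882/3.7)^1.11 + 6.9/1.268e+04] = -1.8 log₁₀[9.52e-05 + 0.000544] = 5.75, so f = 0.03025.
Darcy-Weisbach: ΔP = f(L/D)(ρV²/2) = 0.03025·(154/0.0635)·(632·0.06445²/2) = 0.03025·2425·1.313 = 96.3 Pa.
ΔP = 96.3 Pa = 0.0963 kPa.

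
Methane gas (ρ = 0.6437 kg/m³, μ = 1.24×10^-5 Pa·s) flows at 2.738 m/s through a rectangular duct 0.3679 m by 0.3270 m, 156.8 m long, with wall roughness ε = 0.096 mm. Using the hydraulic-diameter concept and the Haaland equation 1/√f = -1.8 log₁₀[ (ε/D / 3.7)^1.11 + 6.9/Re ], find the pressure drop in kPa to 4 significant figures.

ΔP ≈ 0.02362 kPa

Hydraulic diameter D_h = 4A/P = 4·(0.3679·0.327)/(2·(0.3679+0.327)) = 0.4812/1.39 = 0.3462 m.
Re = ρVD_h/μ = 0.6437·2.738·0.3462/1.24e-05 = 4.921e+04.
ε/D_h = 9.6e-05/0.3462 = 0.000277; Haaland gives 1/√f = -1.8 log₁₀[2.64e-05+0.00014] = 6.801, so f = 0.02162.
ΔP = f(L/D_h)(ρV²/2) = 0.02162·156.8/0.3462·2.413 = 23.62 Pa.
ΔP = 0.02362 kPa.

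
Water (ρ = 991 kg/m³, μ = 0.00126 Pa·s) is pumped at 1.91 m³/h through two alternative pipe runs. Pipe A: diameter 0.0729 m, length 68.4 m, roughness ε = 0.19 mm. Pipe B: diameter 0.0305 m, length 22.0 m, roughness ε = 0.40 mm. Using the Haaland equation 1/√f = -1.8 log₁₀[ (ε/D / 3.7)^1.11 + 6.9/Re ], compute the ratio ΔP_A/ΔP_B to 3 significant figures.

ΔP_A/ΔP_B ≈ 0.0330

Pipe A: V = Q/A = 0.0005306/0.004174 = 0.1271 m/s; Re = 7288; ε/D = 0.00261; Haaland → f = 0.03674; ΔP_A = f(L/D)(ρV²/2) = 276 Pa.
Pipe B: V = Q/A = 0.0005306/0.0007306 = 0.7262 m/s; Re = 1.742e+04; ε/D = 0.0131; Haaland → f = 0.04435; ΔP_B = f(L/D)(ρV²/2) = 8359 Pa.
ΔP_A/ΔP_B = 276/8359 = 0.0330.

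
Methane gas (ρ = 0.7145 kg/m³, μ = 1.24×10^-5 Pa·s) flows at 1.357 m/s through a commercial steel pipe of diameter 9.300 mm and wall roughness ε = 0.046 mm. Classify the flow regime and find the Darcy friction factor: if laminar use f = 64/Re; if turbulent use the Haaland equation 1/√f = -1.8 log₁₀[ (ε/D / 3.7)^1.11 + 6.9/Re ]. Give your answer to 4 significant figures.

Re = ρVD/μ = 0.7145·1.357·0.0093/1.24e-05 = 727.2.
Re < 2300 → laminar, so f = 64/Re = 0.08801 (roughness is irrelevant in laminar flow).

f ≈ 0.08801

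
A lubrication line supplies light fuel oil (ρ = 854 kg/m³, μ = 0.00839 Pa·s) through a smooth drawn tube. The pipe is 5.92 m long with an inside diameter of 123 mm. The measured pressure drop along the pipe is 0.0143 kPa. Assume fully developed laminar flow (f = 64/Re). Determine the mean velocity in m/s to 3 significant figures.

For laminar flow, f = 64/Re with Re = ρVD/μ, so Darcy-Weisbach reduces to ΔP = 32μLV/D². Solving for V: V = ΔP·D²/(32μL) = 14.3·(0.123)²/(32·0.00839·5.92) = 0.1361 m/s.
Check: Re = ρVD/μ = 854·0.1361·0.123/0.00839 = 1704 < 2300, so the laminar assumption holds.

V ≈ 0.136 m/s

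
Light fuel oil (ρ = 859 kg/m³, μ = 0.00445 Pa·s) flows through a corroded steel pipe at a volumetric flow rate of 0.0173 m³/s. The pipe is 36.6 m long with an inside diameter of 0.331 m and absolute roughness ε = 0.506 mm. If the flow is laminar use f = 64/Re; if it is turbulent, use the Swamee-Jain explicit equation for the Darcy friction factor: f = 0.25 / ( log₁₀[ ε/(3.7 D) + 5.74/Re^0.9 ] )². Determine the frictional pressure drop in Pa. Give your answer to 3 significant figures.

ΔP ≈ 61.0 Pa

Cross-sectional area A = πD²/4 = π(0.331)²/4 = 0.08605 m²; mean velocity V = Q/A = 0.0173/0.08605 = 0.201 m/s.
Reynolds number Re = ρVD/μ = 859 · 0.201 · 0.331 / 0.00445 = 1.285e+04.
Re > 4000 → turbulent. Relative roughness ε/D = 0.000506/0.331 = 0.00153. Swamee-Jain: f = 0.25/(log₁₀[0.00153/3.7 + 5.74/1.285e+04^0.9])² = 0.25/(log₁₀[0.000413 + 0.00115])² = 0.25/(-2.806)² = 0.03176.
Darcy-Weisbach: ΔP = f(L/D)(ρV²/2) = 0.03176·(36.6/0.331)·(859·0.201²/2) = 0.03176·110.6·17.36 = 60.96 Pa.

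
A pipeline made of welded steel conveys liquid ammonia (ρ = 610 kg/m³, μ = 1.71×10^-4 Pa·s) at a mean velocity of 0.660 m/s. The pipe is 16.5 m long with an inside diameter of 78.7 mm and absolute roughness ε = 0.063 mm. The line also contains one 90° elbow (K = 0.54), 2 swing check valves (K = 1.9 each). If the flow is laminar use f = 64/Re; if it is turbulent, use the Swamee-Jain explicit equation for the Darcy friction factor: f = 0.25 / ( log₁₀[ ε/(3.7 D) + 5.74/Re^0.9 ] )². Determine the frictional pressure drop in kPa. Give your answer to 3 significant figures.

ΔP ≈ 1.15 kPa

Reynolds number Re = ρVD/μ = 610 · 0.66 · 0.0787 / 0.000171 = 1.853e+05.
Re > 4000 → turbulent. Relative roughness ε/D = 6.3e-05/0.0787 = 0.000801. Swamee-Jain: f = 0.25/(log₁₀[0.000801/3.7 + 5.74/1.853e+05^0.9])² = 0.25/(log₁₀[0.000216 + 0.000104])² = 0.25/(-3.494)² = 0.02048.
Total minor-loss coefficient ΣK = 1·0.54 + 2·1.9 = 4.34.
ΔP = [f·L/D + ΣK]·(ρV²/2) = [0.02048·16.5/0.0787 + 4.34]·(610·0.66²/2) = [4.293 + 4.34]·132.9 = 1147 Pa.
ΔP = 1147 Pa = 1.15 kPa.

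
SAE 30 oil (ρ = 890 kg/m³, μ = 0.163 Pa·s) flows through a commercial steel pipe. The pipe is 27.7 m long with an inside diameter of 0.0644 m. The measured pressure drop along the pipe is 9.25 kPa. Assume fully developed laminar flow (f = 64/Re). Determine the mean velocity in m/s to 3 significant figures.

For laminar flow, f = 64/Re with Re = ρVD/μ, so Darcy-Weisbach reduces to ΔP = 32μLV/D². Solving for V: V = ΔP·D²/(32μL) = 9250·(0.0644)²/(32·0.163·27.7) = 0.2655 m/s.
Check: Re = ρVD/μ = 890·0.2655·0.0644/0.163 = 93.37 < 2300, so the laminar assumption holds.

V ≈ 0.266 m/s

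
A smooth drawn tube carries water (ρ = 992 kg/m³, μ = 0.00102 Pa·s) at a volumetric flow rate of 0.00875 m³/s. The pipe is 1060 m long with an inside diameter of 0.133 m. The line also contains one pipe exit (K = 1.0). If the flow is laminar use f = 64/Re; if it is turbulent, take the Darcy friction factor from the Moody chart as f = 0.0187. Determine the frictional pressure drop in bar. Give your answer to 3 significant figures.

Cross-sectional area A = πD²/4 = π(0.133)²/4 = 0.01389 m²; mean velocity V = Q/A = 0.00875/0.01389 = 0.6298 m/s.
Reynolds number Re = ρVD/μ = 992 · 0.6298 · 0.133 / 0.00102 = 8.147e+04.
Re > 4000 → turbulent; use the Moody-chart value f = 0.0187.
Total minor-loss coefficient ΣK = 1·1 = 1.
ΔP = [f·L/D + ΣK]·(ρV²/2) = [0.0187·1060/0.133 + 1]·(992·0.6298²/2) = [149 + 1]·196.7 = 2.952e+04 Pa.
ΔP = 2.952e+04 Pa = 0.295 bar.

ΔP ≈ 0.295 bar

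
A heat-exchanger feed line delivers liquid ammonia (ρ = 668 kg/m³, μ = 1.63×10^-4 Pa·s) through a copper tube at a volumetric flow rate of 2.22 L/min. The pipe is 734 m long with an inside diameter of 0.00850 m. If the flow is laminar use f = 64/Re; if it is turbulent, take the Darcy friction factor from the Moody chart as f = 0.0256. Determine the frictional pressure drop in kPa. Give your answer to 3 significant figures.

Q = 2.22 L/min = 2.22/60000 = 3.7e-05 m³/s.
Cross-sectional area A = πD²/4 = π(0.0085)²/4 = 5.675e-05 m²; mean velocity V = Q/A = 3.7e-05/5.675e-05 = 0.652 m/s.
Reynolds number Re = ρVD/μ = 668 · 0.652 · 0.0085 / 0.000163 = 2.271e+04.
Re > 4000 → turbulent; use the Moody-chart value f = 0.0256.
Darcy-Weisbach: ΔP = f(L/D)(ρV²/2) = 0.0256·(734/0.0085)·(668·0.652²/2) = 0.0256·8.635e+04·142 = 3.139e+05 Pa.
ΔP = 3.139e+05 Pa = 314 kPa.

ΔP ≈ 314 kPa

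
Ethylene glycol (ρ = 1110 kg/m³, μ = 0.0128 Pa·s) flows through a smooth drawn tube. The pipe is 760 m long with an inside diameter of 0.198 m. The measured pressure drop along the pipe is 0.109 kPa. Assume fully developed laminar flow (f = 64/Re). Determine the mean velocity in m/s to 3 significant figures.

For laminar flow, f = 64/Re with Re = ρVD/μ, so Darcy-Weisbach reduces to ΔP = 32μLV/D². Solving for V: V = ΔP·D²/(32μL) = 109·(0.198)²/(32·0.0128·760) = 0.01373 m/s.
Check: Re = ρVD/μ = 1110·0.01373·0.198/0.0128 = 235.7 < 2300, so the laminar assumption holds.

V ≈ 0.0137 m/s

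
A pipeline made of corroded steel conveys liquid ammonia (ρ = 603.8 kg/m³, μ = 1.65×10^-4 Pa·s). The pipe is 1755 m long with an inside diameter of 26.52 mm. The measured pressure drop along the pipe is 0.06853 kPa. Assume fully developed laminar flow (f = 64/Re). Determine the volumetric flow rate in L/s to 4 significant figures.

Q ≈ 0.002873 L/s

For laminar flow, f = 64/Re with Re = ρVD/μ, so Darcy-Weisbach reduces to ΔP = 32μLV/D². Solving for V: V = ΔP·D²/(32μL) = 68.53·(0.02652)²/(32·0.000165·1755) = 0.005201 m/s.
Check: Re = ρVD/μ = 603.8·0.005201·0.02652/0.000165 = 504.8 < 2300, so the laminar assumption holds.
Q = V·A = 0.005201·(π/4·0.02652²) = 2.873e-06 m³/s = 0.002873 L/s.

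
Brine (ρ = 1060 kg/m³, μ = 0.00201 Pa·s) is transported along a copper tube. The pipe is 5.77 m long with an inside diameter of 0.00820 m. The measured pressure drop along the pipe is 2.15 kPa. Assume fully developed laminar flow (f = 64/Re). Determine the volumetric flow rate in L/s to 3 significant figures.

Q ≈ 0.0206 L/s

For laminar flow, f = 64/Re with Re = ρVD/μ, so Darcy-Weisbach reduces to ΔP = 32μLV/D². Solving for V: V = ΔP·D²/(32μL) = 2150·(0.0082)²/(32·0.00201·5.77) = 0.3895 m/s.
Check: Re = ρVD/μ = 1060·0.3895·0.0082/0.00201 = 1684 < 2300, so the laminar assumption holds.
Q = V·A = 0.3895·(π/4·0.0082²) = 2.057e-05 m³/s = 0.0206 L/s.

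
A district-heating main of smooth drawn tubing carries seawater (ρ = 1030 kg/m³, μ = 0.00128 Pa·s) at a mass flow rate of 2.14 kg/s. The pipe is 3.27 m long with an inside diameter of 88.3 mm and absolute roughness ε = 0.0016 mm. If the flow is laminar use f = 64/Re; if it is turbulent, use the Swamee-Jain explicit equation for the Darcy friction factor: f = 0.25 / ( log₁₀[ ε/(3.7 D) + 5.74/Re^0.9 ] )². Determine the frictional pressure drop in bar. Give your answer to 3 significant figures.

A = πD²/4 = π(0.0883)²/4 = 0.006124 m²; mean velocity V = ṁ/(ρA) = 2.14/(1030 · 0.006124) = 0.3393 m/s.
Reynolds number Re = ρVD/μ = 1030 · 0.3393 · 0.0883 / 0.00128 = 2.411e+04.
Re > 4000 → turbulent. Relative roughness ε/D = 1.6e-06/0.0883 = 1.81e-05. Swamee-Jain: f = 0.25/(log₁₀[1.81e-05/3.7 + 5.74/2.411e+04^0.9])² = 0.25/(log₁₀[4.9e-06 + 0.000653])² = 0.25/(-3.182)² = 0.02469.
Darcy-Weisbach: ΔP = f(L/D)(ρV²/2) = 0.02469·(3.27/0.0883)·(1030·0.3393²/2) = 0.02469·37.03·59.28 = 54.22 Pa.
ΔP = 54.22 Pa = 5.42×10^-4 bar.

ΔP ≈ 5.42×10^-4 bar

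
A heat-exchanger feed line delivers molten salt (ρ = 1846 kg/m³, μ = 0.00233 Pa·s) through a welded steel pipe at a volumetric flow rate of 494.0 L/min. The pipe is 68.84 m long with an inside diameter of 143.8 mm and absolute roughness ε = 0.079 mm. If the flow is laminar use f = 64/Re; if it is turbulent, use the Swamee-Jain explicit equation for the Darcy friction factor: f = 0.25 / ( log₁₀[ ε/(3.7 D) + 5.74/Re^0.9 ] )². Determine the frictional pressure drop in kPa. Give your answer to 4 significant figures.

ΔP ≈ 2.529 kPa

Q = 494.0 L/min = 494.0/60000 = 0.008233 m³/s.
Cross-sectional area A = πD²/4 = π(0.1438)²/4 = 0.01624 m²; mean velocity V = Q/A = 0.008233/0.01624 = 0.507 m/s.
Reynolds number Re = ρVD/μ = 1846 · 0.507 · 0.1438 / 0.00233 = 5.776e+04.
Re > 4000 → turbulent. Relative roughness ε/D = 7.9e-05/0.1438 = 0.000549. Swamee-Jain: f = 0.25/(log₁₀[0.000549/3.7 + 5.74/5.776e+04^0.9])² = 0.25/(log₁₀[0.000148 + 0.000297])² = 0.25/(-3.351)² = 0.02227.
Darcy-Weisbach: ΔP = f(L/D)(ρV²/2) = 0.02227·(68.84/0.1438)·(1846·0.507²/2) = 0.02227·478.7·237.2 = 2529 Pa.
ΔP = 2529 Pa = 2.529 kPa.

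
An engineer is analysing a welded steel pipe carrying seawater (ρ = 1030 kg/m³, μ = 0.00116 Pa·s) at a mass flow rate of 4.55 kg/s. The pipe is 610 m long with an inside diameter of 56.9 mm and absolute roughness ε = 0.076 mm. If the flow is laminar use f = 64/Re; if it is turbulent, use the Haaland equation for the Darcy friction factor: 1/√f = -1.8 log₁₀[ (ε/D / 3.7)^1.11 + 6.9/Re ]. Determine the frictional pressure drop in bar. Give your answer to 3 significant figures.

ΔP ≈ 3.88 bar

A = πD²/4 = π(0.0569)²/4 = 0.002543 m²; mean velocity V = ṁ/(ρA) = 4.55/(1030 · 0.002543) = 1.737 m/s.
Reynolds number Re = ρVD/μ = 1030 · 1.737 · 0.0569 / 0.00116 = 8.777e+04.
Re > 4000 → turbulent. Relative roughness ε/D = 7.6e-05/0.0569 = 0.00134. Haaland: 1/√f = -1.8 log₁₀[(0.00134/3.7)^1.11 + 6.9/8.777e+04] = -1.8 log₁₀[0.000151 + 7.86e-05] = 6.55, so f = 0.02331.
Darcy-Weisbach: ΔP = f(L/D)(ρV²/2) = 0.02331·(610/0.0569)·(1030·1.737²/2) = 0.02331·1.072e+04·1554 = 3.883e+05 Pa.
ΔP = 3.883e+05 Pa = 3.88 bar.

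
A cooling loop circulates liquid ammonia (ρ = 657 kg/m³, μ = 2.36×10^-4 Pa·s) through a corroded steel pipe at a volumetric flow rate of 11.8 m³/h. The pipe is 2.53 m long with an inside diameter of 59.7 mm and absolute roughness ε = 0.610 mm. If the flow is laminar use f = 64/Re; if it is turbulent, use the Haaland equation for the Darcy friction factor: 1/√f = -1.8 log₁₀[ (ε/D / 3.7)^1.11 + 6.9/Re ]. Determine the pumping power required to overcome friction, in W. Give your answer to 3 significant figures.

Q = 11.8 m³/h = 11.8/3600 = 0.003278 m³/s.
Cross-sectional area A = πD²/4 = π(0.0597)²/4 = 0.002799 m²; mean velocity V = Q/A = 0.003278/0.002799 = 1.171 m/s.
Reynolds number Re = ρVD/μ = 657 · 1.171 · 0.0597 / 0.000236 = 1.946e+05.
Re > 4000 → turbulent. Relative roughness ε/D = 0.00061/0.0597 = 0.0102. Haaland: 1/√f = -1.8 log₁₀[(0.0102/3.7)^1.11 + 6.9/1.946e+05] = -1.8 log₁₀[0.00144 + 3.55e-05] = 5.094, so f = 0.03854.
Darcy-Weisbach: ΔP = f(L/D)(ρV²/2) = 0.03854·(2.53/0.0597)·(657·1.171²/2) = 0.03854·42.38·450.4 = 735.7 Pa.
Pumping power P = QΔP = 0.003278·735.7 = 2.412 W = 2.41 W.

P ≈ 2.41 W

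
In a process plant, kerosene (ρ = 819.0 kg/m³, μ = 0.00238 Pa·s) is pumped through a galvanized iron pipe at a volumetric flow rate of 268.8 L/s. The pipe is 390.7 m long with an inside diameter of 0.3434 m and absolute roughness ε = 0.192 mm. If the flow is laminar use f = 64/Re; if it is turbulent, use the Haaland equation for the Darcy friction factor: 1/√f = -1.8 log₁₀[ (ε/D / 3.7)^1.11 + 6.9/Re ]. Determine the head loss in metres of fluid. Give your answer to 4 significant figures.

Q = 268.8 L/s = 268.8/1000 = 0.2688 m³/s.
Cross-sectional area A = πD²/4 = π(0.3434)²/4 = 0.09262 m²; mean velocity V = Q/A = 0.2688/0.09262 = 2.902 m/s.
Reynolds number Re = ρVD/μ = 819 · 2.902 · 0.3434 / 0.00238 = 3.43e+05.
Re > 4000 → turbulent. Relative roughness ε/D = 0.000192/0.3434 = 0.000559. Haaland: 1/√f = -1.8 log₁₀[(0.000559/3.7)^1.11 + 6.9/3.43e+05] = -1.8 log₁₀[5.74e-05 + 2.01e-05] = 7.399, so f = 0.01827.
Darcy-Weisbach: ΔP = f(L/D)(ρV²/2) = 0.01827·(390.7/0.3434)·(819·2.902²/2) = 0.01827·1138·3449 = 7.169e+04 Pa.
Head loss h_f = ΔP/(ρg) = 7.169e+04/(819·9.81) = 8.922 m.

h_f ≈ 8.922 m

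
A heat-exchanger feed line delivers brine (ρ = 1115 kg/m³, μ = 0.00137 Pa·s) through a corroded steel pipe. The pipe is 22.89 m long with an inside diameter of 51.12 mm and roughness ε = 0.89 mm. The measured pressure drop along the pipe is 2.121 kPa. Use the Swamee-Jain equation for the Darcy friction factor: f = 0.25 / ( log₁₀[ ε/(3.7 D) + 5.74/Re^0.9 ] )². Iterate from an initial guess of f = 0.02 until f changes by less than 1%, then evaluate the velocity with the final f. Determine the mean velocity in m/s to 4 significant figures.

Rearranging Darcy-Weisbach: V = √(2·ΔP·D/(f·L·ρ)). With ε/D = 0.00089/0.05112 = 0.0174, iterate starting from f = 0.02:
  f = 0.02 → V = √(2·2121·0.05112/(0.02·22.89·1115)) = 0.6518 m/s; Re = ρVD/μ = 2.712e+04; f → 0.04825
  f = 0.04825 → V = 0.4196 m/s; Re = 1.746e+04; f → 0.04923
  f = 0.04923 → V = 0.4154 m/s; Re = 1.728e+04; f → 0.04926
Converged (Δf/f < 1%). With the final f = 0.04926: V = √(2·2121·0.05112/(0.04926·22.89·1115)) = 0.4153 m/s.

V ≈ 0.4153 m/s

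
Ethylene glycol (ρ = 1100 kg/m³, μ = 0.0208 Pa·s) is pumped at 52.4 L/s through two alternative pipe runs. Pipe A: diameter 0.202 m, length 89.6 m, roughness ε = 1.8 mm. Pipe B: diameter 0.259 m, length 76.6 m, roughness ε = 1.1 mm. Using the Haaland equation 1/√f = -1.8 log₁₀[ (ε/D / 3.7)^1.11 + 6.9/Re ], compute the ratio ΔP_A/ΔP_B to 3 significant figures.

Pipe A: V = Q/A = 0.0524/0.03205 = 1.635 m/s; Re = 1.747e+04; ε/D = 0.00891; Haaland → f = 0.03976; ΔP_A = f(L/D)(ρV²/2) = 2.593e+04 Pa.
Pipe B: V = Q/A = 0.0524/0.05269 = 0.9946 m/s; Re = 1.362e+04; ε/D = 0.00425; Haaland → f = 0.0348; ΔP_B = f(L/D)(ρV²/2) = 5599 Pa.
ΔP_A/ΔP_B = 2.593e+04/5599 = 4.63.

ΔP_A/ΔP_B ≈ 4.63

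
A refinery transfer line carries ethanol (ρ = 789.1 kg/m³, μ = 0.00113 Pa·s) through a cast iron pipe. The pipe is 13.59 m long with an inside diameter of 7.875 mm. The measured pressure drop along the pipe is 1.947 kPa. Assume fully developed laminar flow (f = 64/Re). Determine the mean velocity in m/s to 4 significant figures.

V ≈ 0.2457 m/s

For laminar flow, f = 64/Re with Re = ρVD/μ, so Darcy-Weisbach reduces to ΔP = 32μLV/D². Solving for V: V = ΔP·D²/(32μL) = 1947·(0.007875)²/(32·0.00113·13.59) = 0.2457 m/s.
Check: Re = ρVD/μ = 789.1·0.2457·0.007875/0.00113 = 1351 < 2300, so the laminar assumption holds.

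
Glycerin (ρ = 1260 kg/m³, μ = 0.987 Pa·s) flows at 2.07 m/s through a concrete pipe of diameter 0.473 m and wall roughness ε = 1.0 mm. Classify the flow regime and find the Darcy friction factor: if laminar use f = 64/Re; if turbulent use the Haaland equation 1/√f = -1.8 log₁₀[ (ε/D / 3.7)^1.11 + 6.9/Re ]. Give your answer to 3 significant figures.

f ≈ 0.0512

Re = ρVD/μ = 1260·2.07·0.473/0.987 = 1250.
Re < 2300 → laminar, so f = 64/Re = 0.0512 (roughness is irrelevant in laminar flow).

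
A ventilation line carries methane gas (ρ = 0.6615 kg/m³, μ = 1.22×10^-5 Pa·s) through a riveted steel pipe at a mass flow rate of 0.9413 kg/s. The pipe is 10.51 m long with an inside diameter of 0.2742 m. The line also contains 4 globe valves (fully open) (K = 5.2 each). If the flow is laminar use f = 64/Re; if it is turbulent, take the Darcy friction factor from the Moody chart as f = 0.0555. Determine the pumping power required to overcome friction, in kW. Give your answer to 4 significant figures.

P ≈ 6.266 kW

A = πD²/4 = π(0.2742)²/4 = 0.05905 m²; mean velocity V = ṁ/(ρA) = 0.9413/(0.6615 · 0.05905) = 24.1 m/s.
Reynolds number Re = ρVD/μ = 0.6615 · 24.1 · 0.2742 / 1.22e-05 = 3.583e+05.
Re > 4000 → turbulent; use the Moody-chart value f = 0.0555.
Total minor-loss coefficient ΣK = 4·5.2 = 20.8.
ΔP = [f·L/D + ΣK]·(ρV²/2) = [0.0555·10.51/0.2742 + 20.8]·(0.6615·24.1²/2) = [2.127 + 20.8]·192.1 = 4404 Pa.
Q = ṁ/ρ = 0.9413/0.6615 = 1.423 m³/s.
Pumping power P = QΔP = 1.423·4404 = 6266.1 W = 6.266 kW.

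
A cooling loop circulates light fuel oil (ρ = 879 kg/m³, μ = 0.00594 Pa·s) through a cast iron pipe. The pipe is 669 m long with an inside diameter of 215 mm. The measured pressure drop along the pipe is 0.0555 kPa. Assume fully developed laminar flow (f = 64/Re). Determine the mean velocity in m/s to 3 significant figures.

For laminar flow, f = 64/Re with Re = ρVD/μ, so Darcy-Weisbach reduces to ΔP = 32μLV/D². Solving for V: V = ΔP·D²/(32μL) = 55.5·(0.215)²/(32·0.00594·669) = 0.02017 m/s.
Check: Re = ρVD/μ = 879·0.02017·0.215/0.00594 = 641.9 < 2300, so the laminar assumption holds.

V ≈ 0.0202 m/s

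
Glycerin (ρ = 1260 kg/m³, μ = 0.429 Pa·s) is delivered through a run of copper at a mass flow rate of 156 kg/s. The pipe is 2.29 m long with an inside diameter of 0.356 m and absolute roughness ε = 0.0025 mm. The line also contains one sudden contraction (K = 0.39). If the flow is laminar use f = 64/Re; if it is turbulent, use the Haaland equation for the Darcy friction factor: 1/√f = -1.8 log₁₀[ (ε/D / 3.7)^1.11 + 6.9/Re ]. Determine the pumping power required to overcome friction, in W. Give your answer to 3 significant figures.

P ≈ 85.3 W

A = πD²/4 = π(0.356)²/4 = 0.09954 m²; mean velocity V = ṁ/(ρA) = 156/(1260 · 0.09954) = 1.244 m/s.
Reynolds number Re = ρVD/μ = 1260 · 1.244 · 0.356 / 0.429 = 1301.
Re < 2300 → laminar flow, so f = 64/Re = 64/1301 = 0.04921 (the turbulent correlation is not needed).
Total minor-loss coefficient ΣK = 1·0.39 = 0.39.
ΔP = [f·L/D + ΣK]·(ρV²/2) = [0.04921·2.29/0.356 + 0.39]·(1260·1.244²/2) = [0.3165 + 0.39]·974.7 = 688.7 Pa.
Q = ṁ/ρ = 156/1260 = 0.1238 m³/s.
Pumping power P = QΔP = 0.1238·688.7 = 85.26 W = 85.3 W.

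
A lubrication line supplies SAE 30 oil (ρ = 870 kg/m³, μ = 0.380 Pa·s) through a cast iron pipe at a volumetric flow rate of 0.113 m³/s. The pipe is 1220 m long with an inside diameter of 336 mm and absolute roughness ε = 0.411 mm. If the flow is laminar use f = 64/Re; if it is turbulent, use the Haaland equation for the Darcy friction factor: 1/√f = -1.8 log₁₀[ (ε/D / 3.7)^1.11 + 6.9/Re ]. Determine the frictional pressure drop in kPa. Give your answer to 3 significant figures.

Cross-sectional area A = πD²/4 = π(0.336)²/4 = 0.08867 m²; mean velocity V = Q/A = 0.113/0.08867 = 1.274 m/s.
Reynolds number Re = ρVD/μ = 870 · 1.274 · 0.336 / 0.38 = 980.4.
Re < 2300 → laminar flow, so f = 64/Re = 64/980.4 = 0.06528 (the turbulent correlation is not needed).
Darcy-Weisbach: ΔP = f(L/D)(ρV²/2) = 0.06528·(1220/0.336)·(870·1.274²/2) = 0.06528·3631·706.5 = 1.675e+05 Pa.
ΔP = 1.675e+05 Pa = 167 kPa.

ΔP ≈ 167 kPa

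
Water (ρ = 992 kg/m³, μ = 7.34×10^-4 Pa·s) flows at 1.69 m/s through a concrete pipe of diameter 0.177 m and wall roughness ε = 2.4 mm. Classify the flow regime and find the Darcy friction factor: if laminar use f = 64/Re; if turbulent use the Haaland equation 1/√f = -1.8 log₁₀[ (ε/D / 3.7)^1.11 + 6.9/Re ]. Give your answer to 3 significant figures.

Re = ρVD/μ = 992·1.69·0.177/0.000734 = 4.043e+05.
Re > 4000 → turbulent. ε/D = 0.0024/0.177 = 0.0136; Haaland: 1/√f = -1.8 log₁₀[0.00198 + 1.71e-05] = 4.86, so f = 0.04233.

f ≈ 0.0423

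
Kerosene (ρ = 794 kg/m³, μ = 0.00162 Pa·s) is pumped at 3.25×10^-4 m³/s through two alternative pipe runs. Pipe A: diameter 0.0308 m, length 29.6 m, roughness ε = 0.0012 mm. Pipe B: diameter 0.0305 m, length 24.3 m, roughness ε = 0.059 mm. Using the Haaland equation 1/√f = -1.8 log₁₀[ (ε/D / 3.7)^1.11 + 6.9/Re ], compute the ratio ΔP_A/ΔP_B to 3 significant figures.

Pipe A: V = Q/A = 0.000325/0.0007451 = 0.4362 m/s; Re = 6585; ε/D = 3.9e-05; Haaland → f = 0.03479; ΔP_A = f(L/D)(ρV²/2) = 2526 Pa.
Pipe B: V = Q/A = 0.000325/0.0007306 = 0.4448 m/s; Re = 6650; ε/D = 0.00193; Haaland → f = 0.03676; ΔP_B = f(L/D)(ρV²/2) = 2300 Pa.
ΔP_A/ΔP_B = 2526/2300 = 1.10.

ΔP_A/ΔP_B ≈ 1.10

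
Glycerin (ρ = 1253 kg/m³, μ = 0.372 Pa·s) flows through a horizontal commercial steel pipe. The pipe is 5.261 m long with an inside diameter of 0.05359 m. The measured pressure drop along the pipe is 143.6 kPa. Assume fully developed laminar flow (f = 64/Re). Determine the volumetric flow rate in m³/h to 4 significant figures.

For laminar flow, f = 64/Re with Re = ρVD/μ, so Darcy-Weisbach reduces to ΔP = 32μLV/D². Solving for V: V = ΔP·D²/(32μL) = 1.436e+05·(0.05359)²/(32·0.372·5.261) = 6.585 m/s.
Check: Re = ρVD/μ = 1253·6.585·0.05359/0.372 = 1189 < 2300, so the laminar assumption holds.
Q = V·A = 6.585·(π/4·0.05359²) = 0.01485 m³/s = 53.47 m³/h.

Q ≈ 53.47 m³/h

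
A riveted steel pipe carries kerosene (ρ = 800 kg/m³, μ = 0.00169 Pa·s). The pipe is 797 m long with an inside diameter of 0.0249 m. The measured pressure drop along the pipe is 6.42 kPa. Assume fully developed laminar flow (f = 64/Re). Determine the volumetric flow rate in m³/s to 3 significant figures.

Q ≈ 4.50×10^-5 m³/s

For laminar flow, f = 64/Re with Re = ρVD/μ, so Darcy-Weisbach reduces to ΔP = 32μLV/D². Solving for V: V = ΔP·D²/(32μL) = 6420·(0.0249)²/(32·0.00169·797) = 0.09235 m/s.
Check: Re = ρVD/μ = 800·0.09235·0.0249/0.00169 = 1089 < 2300, so the laminar assumption holds.
Q = V·A = 0.09235·(π/4·0.0249²) = 4.497e-05 m³/s = 4.50×10^-5 m³/s.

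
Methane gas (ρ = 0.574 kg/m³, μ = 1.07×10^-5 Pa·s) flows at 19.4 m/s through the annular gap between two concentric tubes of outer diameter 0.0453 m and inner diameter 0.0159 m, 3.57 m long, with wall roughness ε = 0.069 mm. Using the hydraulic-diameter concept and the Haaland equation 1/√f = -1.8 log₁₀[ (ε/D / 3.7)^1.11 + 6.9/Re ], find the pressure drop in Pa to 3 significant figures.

ΔP ≈ 373 Pa

Hydraulic diameter D_h = 4A/P = D_o - D_i = 0.0453 - 0.0159 = 0.0294 m.
Re = ρVD_h/μ = 0.574·19.4·0.0294/1.07e-05 = 3.06e+04.
ε/D_h = 6.9e-05/0.0294 = 0.00235; Haaland gives 1/√f = -1.8 log₁₀[0.000282+0.000226] = 5.93, so f = 0.02844.
ΔP = f(L/D_h)(ρV²/2) = 0.02844·3.57/0.0294·108 = 373 Pa.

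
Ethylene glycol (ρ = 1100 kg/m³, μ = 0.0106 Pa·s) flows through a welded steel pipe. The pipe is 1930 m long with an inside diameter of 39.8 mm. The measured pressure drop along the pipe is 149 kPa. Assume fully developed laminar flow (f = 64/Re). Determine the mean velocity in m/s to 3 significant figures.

For laminar flow, f = 64/Re with Re = ρVD/μ, so Darcy-Weisbach reduces to ΔP = 32μLV/D². Solving for V: V = ΔP·D²/(32μL) = 1.49e+05·(0.0398)²/(32·0.0106·1930) = 0.3605 m/s.
Check: Re = ρVD/μ = 1100·0.3605·0.0398/0.0106 = 1489 < 2300, so the laminar assumption holds.

V ≈ 0.361 m/s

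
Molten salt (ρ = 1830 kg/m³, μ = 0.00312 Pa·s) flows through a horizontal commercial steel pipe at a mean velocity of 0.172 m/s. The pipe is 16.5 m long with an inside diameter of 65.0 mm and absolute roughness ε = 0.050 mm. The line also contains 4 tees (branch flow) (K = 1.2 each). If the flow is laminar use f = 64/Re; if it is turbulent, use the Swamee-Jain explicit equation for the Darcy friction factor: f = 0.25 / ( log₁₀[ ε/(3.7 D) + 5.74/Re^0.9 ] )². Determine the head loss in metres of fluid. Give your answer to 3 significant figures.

h_f ≈ 0.0210 m

Reynolds number Re = ρVD/μ = 1830 · 0.172 · 0.065 / 0.00312 = 6558.
Re > 4000 → turbulent. Relative roughness ε/D = 5e-05/0.065 = 0.000769. Swamee-Jain: f = 0.25/(log₁₀[0.000769/3.7 + 5.74/6558^0.9])² = 0.25/(log₁₀[0.000208 + 0.00211])² = 0.25/(-2.635)² = 0.036.
Total minor-loss coefficient ΣK = 4·1.2 = 4.8.
ΔP = [f·L/D + ΣK]·(ρV²/2) = [0.036·16.5/0.065 + 4.8]·(1830·0.172²/2) = [9.138 + 4.8]·27.07 = 377.3 Pa.
Head loss h_f = ΔP/(ρg) = 377.3/(1830·9.81) = 0.0210 m.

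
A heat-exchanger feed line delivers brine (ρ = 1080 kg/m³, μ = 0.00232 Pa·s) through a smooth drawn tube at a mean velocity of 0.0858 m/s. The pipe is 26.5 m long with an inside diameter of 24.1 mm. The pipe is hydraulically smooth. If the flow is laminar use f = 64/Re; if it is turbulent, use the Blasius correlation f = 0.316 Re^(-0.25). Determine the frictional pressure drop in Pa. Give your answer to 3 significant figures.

ΔP ≈ 291 Pa

Reynolds number Re = ρVD/μ = 1080 · 0.0858 · 0.0241 / 0.00232 = 962.6.
Re < 2300 → laminar flow, so f = 64/Re = 64/962.6 = 0.06649 (the turbulent correlation is not needed).
Darcy-Weisbach: ΔP = f(L/D)(ρV²/2) = 0.06649·(26.5/0.0241)·(1080·0.0858²/2) = 0.06649·1100·3.975 = 290.6 Pa.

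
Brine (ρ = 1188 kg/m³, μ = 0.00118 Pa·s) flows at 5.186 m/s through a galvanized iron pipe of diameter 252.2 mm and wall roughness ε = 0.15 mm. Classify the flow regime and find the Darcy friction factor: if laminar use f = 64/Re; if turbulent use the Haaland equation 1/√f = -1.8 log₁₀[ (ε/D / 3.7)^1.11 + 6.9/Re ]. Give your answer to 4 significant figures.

Re = ρVD/μ = 1188·5.186·0.2522/0.00118 = 1.317e+06.
Re > 4000 → turbulent. ε/D = 0.00015/0.2522 = 0.000595; Haaland: 1/√f = -1.8 log₁₀[6.15e-05 + 5.24e-06] = 7.516, so f = 0.0177.

f ≈ 0.01770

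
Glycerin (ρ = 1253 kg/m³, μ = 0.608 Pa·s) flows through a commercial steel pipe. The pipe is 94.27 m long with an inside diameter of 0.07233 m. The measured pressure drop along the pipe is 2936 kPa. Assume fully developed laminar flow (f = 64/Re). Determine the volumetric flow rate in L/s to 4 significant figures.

Q ≈ 34.41 L/s

For laminar flow, f = 64/Re with Re = ρVD/μ, so Darcy-Weisbach reduces to ΔP = 32μLV/D². Solving for V: V = ΔP·D²/(32μL) = 2.936e+06·(0.07233)²/(32·0.608·94.27) = 8.375 m/s.
Check: Re = ρVD/μ = 1253·8.375·0.07233/0.608 = 1248 < 2300, so the laminar assumption holds.
Q = V·A = 8.375·(π/4·0.07233²) = 0.03441 m³/s = 34.41 L/s.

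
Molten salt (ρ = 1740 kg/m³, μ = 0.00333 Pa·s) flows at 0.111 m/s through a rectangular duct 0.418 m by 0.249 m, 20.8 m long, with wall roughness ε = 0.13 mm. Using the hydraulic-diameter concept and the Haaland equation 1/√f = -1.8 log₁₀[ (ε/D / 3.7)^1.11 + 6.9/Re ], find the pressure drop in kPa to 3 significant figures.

ΔP ≈ 0.0194 kPa

Hydraulic diameter D_h = 4A/P = 4·(0.418·0.249)/(2·(0.418+0.249)) = 0.4163/1.334 = 0.3121 m.
Re = ρVD_h/μ = 1740·0.111·0.3121/0.00333 = 1.81e+04.
ε/D_h = 0.00013/0.3121 = 0.000417; Haaland gives 1/√f = -1.8 log₁₀[4.14e-05+0.000381] = 6.073, so f = 0.02711.
ΔP = f(L/D_h)(ρV²/2) = 0.02711·20.8/0.3121·10.72 = 19.37 Pa.
ΔP = 0.0194 kPa.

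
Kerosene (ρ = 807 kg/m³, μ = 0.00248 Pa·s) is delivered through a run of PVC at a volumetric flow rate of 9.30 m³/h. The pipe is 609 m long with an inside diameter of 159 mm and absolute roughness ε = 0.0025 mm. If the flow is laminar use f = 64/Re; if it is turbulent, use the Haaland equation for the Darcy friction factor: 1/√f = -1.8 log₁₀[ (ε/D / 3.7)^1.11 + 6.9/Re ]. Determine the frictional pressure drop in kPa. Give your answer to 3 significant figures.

Q = 9.30 m³/h = 9.30/3600 = 0.002583 m³/s.
Cross-sectional area A = πD²/4 = π(0.159)²/4 = 0.01986 m²; mean velocity V = Q/A = 0.002583/0.01986 = 0.1301 m/s.
Reynolds number Re = ρVD/μ = 807 · 0.1301 · 0.159 / 0.00248 = 6732.
Re > 4000 → turbulent. Relative roughness ε/D = 2.5e-06/0.159 = 1.57e-05. Haaland: 1/√f = -1.8 log₁₀[(1.57e-05/3.7)^1.11 + 6.9/6732] = -1.8 log₁₀[1.09e-06 + 0.00103] = 5.38, so f = 0.03455.
Darcy-Weisbach: ΔP = f(L/D)(ρV²/2) = 0.03455·(609/0.159)·(807·0.1301²/2) = 0.03455·3830·6.83 = 903.9 Pa.
ΔP = 903.9 Pa = 0.904 kPa.

ΔP ≈ 0.904 kPa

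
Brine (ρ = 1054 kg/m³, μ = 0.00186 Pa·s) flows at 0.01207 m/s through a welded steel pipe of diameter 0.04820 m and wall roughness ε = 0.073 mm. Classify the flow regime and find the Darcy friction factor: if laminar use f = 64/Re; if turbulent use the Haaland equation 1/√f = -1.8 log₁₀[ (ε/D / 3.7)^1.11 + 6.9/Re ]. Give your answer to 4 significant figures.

f ≈ 0.1941

Re = ρVD/μ = 1054·0.01207·0.0482/0.00186 = 329.7.
Re < 2300 → laminar, so f = 64/Re = 0.1941 (roughness is irrelevant in laminar flow).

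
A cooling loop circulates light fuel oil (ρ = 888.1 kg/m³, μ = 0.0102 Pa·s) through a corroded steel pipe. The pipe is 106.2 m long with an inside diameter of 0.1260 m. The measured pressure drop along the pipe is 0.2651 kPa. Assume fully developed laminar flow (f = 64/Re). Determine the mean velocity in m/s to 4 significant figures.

V ≈ 0.1214 m/s

For laminar flow, f = 64/Re with Re = ρVD/μ, so Darcy-Weisbach reduces to ΔP = 32μLV/D². Solving for V: V = ΔP·D²/(32μL) = 265.1·(0.126)²/(32·0.0102·106.2) = 0.1214 m/s.
Check: Re = ρVD/μ = 888.1·0.1214·0.126/0.0102 = 1332 < 2300, so the laminar assumption holds.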